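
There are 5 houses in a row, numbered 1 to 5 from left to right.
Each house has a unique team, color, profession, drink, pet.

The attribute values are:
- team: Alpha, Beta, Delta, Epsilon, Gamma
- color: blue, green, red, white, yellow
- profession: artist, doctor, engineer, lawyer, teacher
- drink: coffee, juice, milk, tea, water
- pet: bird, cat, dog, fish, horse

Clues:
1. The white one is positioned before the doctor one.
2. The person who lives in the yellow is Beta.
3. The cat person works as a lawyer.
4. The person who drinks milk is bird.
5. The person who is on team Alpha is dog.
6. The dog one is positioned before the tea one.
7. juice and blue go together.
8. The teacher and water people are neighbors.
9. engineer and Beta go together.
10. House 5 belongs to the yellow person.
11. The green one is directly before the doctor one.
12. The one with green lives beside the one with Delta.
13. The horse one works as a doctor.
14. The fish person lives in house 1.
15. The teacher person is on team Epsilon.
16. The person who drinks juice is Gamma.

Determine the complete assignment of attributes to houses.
Solution:

House | Team | Color | Profession | Drink | Pet
-----------------------------------------------
  1   | Epsilon | white | teacher | coffee | fish
  2   | Alpha | green | artist | water | dog
  3   | Delta | red | doctor | tea | horse
  4   | Gamma | blue | lawyer | juice | cat
  5   | Beta | yellow | engineer | milk | bird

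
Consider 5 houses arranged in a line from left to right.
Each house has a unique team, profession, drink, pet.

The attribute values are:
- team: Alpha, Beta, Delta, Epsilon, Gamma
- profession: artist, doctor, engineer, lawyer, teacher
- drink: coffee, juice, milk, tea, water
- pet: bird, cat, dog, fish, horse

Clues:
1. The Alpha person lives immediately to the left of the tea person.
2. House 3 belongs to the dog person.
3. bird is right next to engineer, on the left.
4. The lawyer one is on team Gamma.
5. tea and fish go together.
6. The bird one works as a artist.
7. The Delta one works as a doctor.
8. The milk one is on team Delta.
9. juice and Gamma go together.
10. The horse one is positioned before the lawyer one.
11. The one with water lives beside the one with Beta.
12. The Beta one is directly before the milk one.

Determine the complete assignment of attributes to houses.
Solution:

House | Team | Profession | Drink | Pet
---------------------------------------
  1   | Alpha | artist | water | bird
  2   | Beta | engineer | tea | fish
  3   | Delta | doctor | milk | dog
  4   | Epsilon | teacher | coffee | horse
  5   | Gamma | lawyer | juice | cat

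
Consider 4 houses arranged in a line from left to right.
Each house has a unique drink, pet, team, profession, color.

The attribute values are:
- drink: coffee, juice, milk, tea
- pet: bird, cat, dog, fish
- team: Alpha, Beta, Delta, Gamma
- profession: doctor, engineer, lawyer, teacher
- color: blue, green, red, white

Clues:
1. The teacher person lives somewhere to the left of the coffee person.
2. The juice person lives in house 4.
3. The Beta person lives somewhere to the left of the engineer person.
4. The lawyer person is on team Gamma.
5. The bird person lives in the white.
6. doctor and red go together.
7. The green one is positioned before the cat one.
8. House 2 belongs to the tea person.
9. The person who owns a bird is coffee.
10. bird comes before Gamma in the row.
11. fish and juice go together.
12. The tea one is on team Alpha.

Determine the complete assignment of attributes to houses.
Solution:

House | Drink | Pet | Team | Profession | Color
-----------------------------------------------
  1   | milk | dog | Beta | teacher | green
  2   | tea | cat | Alpha | doctor | red
  3   | coffee | bird | Delta | engineer | white
  4   | juice | fish | Gamma | lawyer | blue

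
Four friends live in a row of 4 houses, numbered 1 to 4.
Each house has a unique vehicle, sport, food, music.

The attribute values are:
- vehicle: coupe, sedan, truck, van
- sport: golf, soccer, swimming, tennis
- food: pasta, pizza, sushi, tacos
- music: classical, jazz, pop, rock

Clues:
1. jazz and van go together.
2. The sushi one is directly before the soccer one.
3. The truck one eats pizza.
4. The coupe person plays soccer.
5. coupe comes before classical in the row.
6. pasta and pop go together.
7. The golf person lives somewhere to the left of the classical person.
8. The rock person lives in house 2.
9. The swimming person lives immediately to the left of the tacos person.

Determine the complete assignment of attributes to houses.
Solution:

House | Vehicle | Sport | Food | Music
--------------------------------------
  1   | van | swimming | sushi | jazz
  2   | coupe | soccer | tacos | rock
  3   | sedan | golf | pasta | pop
  4   | truck | tennis | pizza | classical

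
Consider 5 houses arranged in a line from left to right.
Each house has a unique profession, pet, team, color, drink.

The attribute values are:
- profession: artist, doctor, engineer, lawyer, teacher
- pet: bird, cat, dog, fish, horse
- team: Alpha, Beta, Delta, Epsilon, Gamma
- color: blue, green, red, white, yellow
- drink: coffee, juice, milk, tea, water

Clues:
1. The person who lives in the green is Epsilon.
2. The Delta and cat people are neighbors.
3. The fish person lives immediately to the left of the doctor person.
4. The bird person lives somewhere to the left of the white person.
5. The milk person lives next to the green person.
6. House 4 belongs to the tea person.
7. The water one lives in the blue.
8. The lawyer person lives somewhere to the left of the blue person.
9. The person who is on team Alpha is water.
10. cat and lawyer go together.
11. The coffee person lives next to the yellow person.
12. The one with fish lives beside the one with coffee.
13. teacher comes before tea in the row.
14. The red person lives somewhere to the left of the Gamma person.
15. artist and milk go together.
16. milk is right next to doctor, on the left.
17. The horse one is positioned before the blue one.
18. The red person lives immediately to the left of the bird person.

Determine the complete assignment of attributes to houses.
Solution:

House | Profession | Pet | Team | Color | Drink
-----------------------------------------------
  1   | artist | fish | Beta | red | milk
  2   | doctor | bird | Epsilon | green | coffee
  3   | teacher | horse | Delta | yellow | juice
  4   | lawyer | cat | Gamma | white | tea
  5   | engineer | dog | Alpha | blue | water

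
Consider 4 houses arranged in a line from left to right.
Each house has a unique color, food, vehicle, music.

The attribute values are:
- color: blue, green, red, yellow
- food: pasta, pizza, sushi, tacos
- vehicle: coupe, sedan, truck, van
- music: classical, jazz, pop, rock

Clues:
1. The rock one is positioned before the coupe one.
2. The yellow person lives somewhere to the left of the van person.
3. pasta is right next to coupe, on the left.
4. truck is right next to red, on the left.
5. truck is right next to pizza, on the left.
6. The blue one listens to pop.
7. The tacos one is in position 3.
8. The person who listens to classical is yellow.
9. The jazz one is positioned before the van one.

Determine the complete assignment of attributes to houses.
Solution:

House | Color | Food | Vehicle | Music
--------------------------------------
  1   | green | pasta | truck | rock
  2   | red | pizza | coupe | jazz
  3   | yellow | tacos | sedan | classical
  4   | blue | sushi | van | pop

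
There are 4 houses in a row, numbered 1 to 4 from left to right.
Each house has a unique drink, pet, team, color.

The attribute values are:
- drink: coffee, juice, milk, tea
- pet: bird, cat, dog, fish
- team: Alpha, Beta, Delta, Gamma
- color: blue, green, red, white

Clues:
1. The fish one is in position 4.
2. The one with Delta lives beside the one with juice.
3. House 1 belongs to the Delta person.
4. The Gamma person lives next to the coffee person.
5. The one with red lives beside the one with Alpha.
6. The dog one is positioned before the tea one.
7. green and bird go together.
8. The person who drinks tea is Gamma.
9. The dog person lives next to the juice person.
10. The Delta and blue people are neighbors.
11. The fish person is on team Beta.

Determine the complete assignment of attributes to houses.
Solution:

House | Drink | Pet | Team | Color
----------------------------------
  1   | milk | dog | Delta | red
  2   | juice | cat | Alpha | blue
  3   | tea | bird | Gamma | green
  4   | coffee | fish | Beta | white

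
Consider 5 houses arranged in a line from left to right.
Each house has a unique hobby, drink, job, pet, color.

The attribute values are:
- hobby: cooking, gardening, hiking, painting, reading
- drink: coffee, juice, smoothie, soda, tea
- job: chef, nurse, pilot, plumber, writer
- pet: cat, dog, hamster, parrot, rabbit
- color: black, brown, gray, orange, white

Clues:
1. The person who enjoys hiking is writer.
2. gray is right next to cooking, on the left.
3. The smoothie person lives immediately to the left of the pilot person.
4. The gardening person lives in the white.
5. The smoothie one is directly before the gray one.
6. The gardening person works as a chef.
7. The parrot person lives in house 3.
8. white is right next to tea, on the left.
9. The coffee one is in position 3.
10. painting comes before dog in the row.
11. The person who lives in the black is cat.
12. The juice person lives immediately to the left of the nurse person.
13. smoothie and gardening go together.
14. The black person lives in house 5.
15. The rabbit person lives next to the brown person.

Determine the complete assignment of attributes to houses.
Solution:

House | Hobby | Drink | Job | Pet | Color
-----------------------------------------
  1   | gardening | smoothie | chef | hamster | white
  2   | painting | tea | pilot | rabbit | gray
  3   | cooking | coffee | plumber | parrot | brown
  4   | hiking | juice | writer | dog | orange
  5   | reading | soda | nurse | cat | black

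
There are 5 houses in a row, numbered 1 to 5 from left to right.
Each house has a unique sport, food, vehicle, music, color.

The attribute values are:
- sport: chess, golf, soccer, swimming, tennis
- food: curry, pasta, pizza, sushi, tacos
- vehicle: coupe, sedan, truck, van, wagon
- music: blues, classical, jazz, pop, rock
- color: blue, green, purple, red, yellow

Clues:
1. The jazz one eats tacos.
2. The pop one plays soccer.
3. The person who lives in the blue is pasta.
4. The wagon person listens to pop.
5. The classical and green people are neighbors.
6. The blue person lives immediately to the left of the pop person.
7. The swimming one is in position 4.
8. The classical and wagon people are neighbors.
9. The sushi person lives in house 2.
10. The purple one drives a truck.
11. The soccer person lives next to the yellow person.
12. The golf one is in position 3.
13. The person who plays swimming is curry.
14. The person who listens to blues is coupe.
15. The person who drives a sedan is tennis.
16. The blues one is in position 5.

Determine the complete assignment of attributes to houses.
Solution:

House | Sport | Food | Vehicle | Music | Color
----------------------------------------------
  1   | tennis | pasta | sedan | classical | blue
  2   | soccer | sushi | wagon | pop | green
  3   | golf | tacos | van | jazz | yellow
  4   | swimming | curry | truck | rock | purple
  5   | chess | pizza | coupe | blues | red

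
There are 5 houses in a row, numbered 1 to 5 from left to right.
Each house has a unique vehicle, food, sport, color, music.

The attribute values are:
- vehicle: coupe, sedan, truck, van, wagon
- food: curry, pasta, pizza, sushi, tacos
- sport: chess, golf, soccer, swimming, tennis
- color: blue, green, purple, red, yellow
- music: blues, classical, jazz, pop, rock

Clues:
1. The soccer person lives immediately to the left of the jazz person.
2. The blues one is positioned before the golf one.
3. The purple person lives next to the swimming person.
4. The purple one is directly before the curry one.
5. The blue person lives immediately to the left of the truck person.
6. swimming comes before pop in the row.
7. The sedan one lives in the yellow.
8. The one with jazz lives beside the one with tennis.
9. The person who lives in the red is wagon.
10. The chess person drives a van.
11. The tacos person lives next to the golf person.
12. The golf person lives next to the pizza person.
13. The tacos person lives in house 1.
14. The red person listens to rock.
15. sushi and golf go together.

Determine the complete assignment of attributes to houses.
Solution:

House | Vehicle | Food | Sport | Color | Music
----------------------------------------------
  1   | sedan | tacos | soccer | yellow | blues
  2   | coupe | sushi | golf | blue | jazz
  3   | truck | pizza | tennis | purple | classical
  4   | wagon | curry | swimming | red | rock
  5   | van | pasta | chess | green | pop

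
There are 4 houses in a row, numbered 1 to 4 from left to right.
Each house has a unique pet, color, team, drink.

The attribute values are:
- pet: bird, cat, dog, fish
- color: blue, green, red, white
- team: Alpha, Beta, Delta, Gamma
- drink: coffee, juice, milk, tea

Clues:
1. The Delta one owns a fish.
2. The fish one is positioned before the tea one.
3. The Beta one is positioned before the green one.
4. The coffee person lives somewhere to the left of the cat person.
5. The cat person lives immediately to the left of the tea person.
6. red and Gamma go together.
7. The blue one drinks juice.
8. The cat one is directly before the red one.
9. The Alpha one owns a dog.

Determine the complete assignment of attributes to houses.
Solution:

House | Pet | Color | Team | Drink
----------------------------------
  1   | fish | white | Delta | coffee
  2   | cat | blue | Beta | juice
  3   | bird | red | Gamma | tea
  4   | dog | green | Alpha | milk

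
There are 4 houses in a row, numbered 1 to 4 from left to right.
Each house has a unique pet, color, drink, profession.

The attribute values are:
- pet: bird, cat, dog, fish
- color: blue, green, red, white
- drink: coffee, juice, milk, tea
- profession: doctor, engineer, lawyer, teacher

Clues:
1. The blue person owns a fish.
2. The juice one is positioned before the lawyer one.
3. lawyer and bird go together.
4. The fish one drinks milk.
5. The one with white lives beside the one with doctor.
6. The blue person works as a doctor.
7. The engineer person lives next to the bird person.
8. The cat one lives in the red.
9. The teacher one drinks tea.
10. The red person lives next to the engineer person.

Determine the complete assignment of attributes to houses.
Solution:

House | Pet | Color | Drink | Profession
----------------------------------------
  1   | cat | red | tea | teacher
  2   | dog | green | juice | engineer
  3   | bird | white | coffee | lawyer
  4   | fish | blue | milk | doctor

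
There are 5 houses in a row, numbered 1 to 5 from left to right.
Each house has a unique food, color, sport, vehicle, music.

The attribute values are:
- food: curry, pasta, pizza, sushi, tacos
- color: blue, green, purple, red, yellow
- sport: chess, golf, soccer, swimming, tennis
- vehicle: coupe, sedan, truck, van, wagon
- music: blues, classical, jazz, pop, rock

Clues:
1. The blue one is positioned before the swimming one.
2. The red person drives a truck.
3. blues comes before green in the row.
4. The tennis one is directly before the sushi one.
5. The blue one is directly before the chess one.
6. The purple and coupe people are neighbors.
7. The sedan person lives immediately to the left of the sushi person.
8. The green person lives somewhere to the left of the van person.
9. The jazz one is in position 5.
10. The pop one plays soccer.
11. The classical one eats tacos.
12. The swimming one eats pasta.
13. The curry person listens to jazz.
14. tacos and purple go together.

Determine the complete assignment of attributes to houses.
Solution:

House | Food | Color | Sport | Vehicle | Music
----------------------------------------------
  1   | tacos | purple | tennis | sedan | classical
  2   | sushi | blue | soccer | coupe | pop
  3   | pizza | red | chess | truck | blues
  4   | pasta | green | swimming | wagon | rock
  5   | curry | yellow | golf | van | jazz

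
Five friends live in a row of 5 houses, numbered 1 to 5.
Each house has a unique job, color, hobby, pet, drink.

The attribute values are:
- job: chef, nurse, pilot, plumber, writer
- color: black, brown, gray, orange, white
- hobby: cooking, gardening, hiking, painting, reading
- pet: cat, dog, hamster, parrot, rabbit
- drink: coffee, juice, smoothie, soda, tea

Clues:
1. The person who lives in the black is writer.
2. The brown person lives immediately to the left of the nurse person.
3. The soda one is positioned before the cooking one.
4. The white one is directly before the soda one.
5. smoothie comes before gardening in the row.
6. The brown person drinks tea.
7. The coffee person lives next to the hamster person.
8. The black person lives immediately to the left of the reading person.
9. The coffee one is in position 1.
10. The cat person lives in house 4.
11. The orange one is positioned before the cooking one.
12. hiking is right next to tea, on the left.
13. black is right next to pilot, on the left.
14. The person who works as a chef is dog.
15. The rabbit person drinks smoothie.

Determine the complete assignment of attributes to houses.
Solution:

House | Job | Color | Hobby | Pet | Drink
-----------------------------------------
  1   | writer | black | hiking | parrot | coffee
  2   | pilot | brown | reading | hamster | tea
  3   | nurse | white | painting | rabbit | smoothie
  4   | plumber | orange | gardening | cat | soda
  5   | chef | gray | cooking | dog | juice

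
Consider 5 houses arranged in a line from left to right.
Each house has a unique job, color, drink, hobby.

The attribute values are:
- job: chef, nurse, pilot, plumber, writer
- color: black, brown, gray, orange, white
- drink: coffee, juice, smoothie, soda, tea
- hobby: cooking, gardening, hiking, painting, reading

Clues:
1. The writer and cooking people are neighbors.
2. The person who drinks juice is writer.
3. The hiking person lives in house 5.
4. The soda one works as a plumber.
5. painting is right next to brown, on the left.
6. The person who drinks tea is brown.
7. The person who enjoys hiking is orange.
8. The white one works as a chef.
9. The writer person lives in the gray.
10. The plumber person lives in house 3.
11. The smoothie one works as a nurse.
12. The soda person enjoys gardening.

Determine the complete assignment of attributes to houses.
Solution:

House | Job | Color | Drink | Hobby
-----------------------------------
  1   | writer | gray | juice | painting
  2   | pilot | brown | tea | cooking
  3   | plumber | black | soda | gardening
  4   | chef | white | coffee | reading
  5   | nurse | orange | smoothie | hiking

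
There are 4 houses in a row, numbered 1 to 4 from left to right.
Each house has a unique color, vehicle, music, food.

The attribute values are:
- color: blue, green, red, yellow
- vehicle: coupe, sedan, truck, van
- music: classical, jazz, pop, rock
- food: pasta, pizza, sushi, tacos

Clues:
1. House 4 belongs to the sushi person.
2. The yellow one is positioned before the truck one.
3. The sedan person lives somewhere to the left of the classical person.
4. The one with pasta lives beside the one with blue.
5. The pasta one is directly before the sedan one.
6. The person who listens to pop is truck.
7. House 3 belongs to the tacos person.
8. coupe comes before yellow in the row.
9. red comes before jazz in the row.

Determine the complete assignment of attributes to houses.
Solution:

House | Color | Vehicle | Music | Food
--------------------------------------
  1   | red | coupe | rock | pasta
  2   | blue | sedan | jazz | pizza
  3   | yellow | van | classical | tacos
  4   | green | truck | pop | sushi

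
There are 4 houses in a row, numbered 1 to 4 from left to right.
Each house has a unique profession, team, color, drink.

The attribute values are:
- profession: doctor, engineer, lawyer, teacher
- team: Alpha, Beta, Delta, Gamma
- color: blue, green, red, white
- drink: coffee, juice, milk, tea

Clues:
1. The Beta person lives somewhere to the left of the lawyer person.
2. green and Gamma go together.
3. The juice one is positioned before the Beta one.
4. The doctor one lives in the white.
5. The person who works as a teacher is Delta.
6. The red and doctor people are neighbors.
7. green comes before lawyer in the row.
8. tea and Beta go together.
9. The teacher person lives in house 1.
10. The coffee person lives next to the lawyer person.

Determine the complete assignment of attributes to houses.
Solution:

House | Profession | Team | Color | Drink
-----------------------------------------
  1   | teacher | Delta | red | juice
  2   | doctor | Beta | white | tea
  3   | engineer | Gamma | green | coffee
  4   | lawyer | Alpha | blue | milk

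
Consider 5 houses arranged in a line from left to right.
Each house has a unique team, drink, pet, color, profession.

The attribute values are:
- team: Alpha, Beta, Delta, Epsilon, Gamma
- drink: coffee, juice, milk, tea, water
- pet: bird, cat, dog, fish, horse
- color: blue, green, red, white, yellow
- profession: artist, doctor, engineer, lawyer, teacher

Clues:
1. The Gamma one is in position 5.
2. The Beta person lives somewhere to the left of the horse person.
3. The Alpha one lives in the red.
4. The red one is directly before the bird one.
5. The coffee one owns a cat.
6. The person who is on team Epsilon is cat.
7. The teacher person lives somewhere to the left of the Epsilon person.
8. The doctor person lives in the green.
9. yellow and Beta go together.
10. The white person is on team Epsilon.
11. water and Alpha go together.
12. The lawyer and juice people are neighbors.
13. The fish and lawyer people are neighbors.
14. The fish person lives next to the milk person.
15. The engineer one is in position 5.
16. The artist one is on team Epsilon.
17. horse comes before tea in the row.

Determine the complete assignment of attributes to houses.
Solution:

House | Team | Drink | Pet | Color | Profession
-----------------------------------------------
  1   | Alpha | water | fish | red | teacher
  2   | Beta | milk | bird | yellow | lawyer
  3   | Delta | juice | horse | green | doctor
  4   | Epsilon | coffee | cat | white | artist
  5   | Gamma | tea | dog | blue | engineer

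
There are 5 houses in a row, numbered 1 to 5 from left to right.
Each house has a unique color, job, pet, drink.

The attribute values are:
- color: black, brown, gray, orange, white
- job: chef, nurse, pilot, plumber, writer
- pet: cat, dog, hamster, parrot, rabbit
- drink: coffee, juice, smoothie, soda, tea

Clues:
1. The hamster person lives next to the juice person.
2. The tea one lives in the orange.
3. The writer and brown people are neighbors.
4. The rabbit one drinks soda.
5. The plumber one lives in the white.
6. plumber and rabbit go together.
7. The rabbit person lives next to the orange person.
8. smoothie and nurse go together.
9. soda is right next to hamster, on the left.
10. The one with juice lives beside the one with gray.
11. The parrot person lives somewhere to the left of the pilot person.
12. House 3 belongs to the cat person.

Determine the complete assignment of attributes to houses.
Solution:

House | Color | Job | Pet | Drink
---------------------------------
  1   | white | plumber | rabbit | soda
  2   | orange | writer | hamster | tea
  3   | brown | chef | cat | juice
  4   | gray | nurse | parrot | smoothie
  5   | black | pilot | dog | coffee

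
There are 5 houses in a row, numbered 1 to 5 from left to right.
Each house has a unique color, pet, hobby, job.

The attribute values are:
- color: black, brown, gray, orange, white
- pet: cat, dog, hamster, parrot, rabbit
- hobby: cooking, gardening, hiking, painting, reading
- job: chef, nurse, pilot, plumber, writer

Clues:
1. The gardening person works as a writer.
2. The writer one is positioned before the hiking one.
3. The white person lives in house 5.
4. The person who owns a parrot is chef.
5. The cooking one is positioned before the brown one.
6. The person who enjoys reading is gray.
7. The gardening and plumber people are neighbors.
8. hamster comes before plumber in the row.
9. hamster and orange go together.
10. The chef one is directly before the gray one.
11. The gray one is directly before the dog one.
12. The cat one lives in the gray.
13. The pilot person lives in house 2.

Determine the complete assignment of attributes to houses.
Solution:

House | Color | Pet | Hobby | Job
---------------------------------
  1   | black | parrot | cooking | chef
  2   | gray | cat | reading | pilot
  3   | brown | dog | painting | nurse
  4   | orange | hamster | gardening | writer
  5   | white | rabbit | hiking | plumber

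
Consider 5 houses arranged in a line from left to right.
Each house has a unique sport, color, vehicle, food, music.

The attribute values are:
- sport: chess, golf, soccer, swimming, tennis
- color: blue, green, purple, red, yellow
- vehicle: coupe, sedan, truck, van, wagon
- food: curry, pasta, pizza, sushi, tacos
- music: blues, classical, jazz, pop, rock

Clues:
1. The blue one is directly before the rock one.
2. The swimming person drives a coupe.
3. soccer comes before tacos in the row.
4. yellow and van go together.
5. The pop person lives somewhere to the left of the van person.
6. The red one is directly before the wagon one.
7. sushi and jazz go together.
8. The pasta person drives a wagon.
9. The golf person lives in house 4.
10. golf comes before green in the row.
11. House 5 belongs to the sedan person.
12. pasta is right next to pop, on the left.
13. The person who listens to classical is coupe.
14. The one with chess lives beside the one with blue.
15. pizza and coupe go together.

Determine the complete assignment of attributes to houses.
Solution:

House | Sport | Color | Vehicle | Food | Music
----------------------------------------------
  1   | swimming | red | coupe | pizza | classical
  2   | chess | purple | wagon | pasta | blues
  3   | soccer | blue | truck | curry | pop
  4   | golf | yellow | van | tacos | rock
  5   | tennis | green | sedan | sushi | jazz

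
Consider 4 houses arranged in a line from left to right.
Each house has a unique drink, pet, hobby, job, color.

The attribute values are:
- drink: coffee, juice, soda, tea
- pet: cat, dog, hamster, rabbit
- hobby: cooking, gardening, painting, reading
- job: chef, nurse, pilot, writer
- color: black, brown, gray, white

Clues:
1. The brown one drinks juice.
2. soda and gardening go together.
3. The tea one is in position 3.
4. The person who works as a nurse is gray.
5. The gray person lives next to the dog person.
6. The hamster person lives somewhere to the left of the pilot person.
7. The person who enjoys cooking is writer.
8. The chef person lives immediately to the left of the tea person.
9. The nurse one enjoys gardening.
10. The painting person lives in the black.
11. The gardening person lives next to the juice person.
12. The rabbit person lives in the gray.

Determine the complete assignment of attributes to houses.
Solution:

House | Drink | Pet | Hobby | Job | Color
-----------------------------------------
  1   | soda | rabbit | gardening | nurse | gray
  2   | juice | dog | reading | chef | brown
  3   | tea | hamster | cooking | writer | white
  4   | coffee | cat | painting | pilot | black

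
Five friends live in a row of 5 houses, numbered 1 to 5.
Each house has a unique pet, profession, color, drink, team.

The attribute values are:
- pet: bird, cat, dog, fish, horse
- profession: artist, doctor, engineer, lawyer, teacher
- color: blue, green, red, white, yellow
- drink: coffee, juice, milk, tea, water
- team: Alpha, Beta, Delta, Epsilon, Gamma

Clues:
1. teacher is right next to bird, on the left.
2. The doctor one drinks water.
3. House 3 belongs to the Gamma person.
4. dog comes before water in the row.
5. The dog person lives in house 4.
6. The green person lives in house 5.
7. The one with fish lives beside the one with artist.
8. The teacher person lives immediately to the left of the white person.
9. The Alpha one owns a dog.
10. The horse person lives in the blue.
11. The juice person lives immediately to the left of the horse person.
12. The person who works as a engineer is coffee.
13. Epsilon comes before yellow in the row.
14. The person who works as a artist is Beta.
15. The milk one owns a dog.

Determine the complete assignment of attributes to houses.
Solution:

House | Pet | Profession | Color | Drink | Team
-----------------------------------------------
  1   | fish | teacher | red | tea | Epsilon
  2   | bird | artist | white | juice | Beta
  3   | horse | engineer | blue | coffee | Gamma
  4   | dog | lawyer | yellow | milk | Alpha
  5   | cat | doctor | green | water | Delta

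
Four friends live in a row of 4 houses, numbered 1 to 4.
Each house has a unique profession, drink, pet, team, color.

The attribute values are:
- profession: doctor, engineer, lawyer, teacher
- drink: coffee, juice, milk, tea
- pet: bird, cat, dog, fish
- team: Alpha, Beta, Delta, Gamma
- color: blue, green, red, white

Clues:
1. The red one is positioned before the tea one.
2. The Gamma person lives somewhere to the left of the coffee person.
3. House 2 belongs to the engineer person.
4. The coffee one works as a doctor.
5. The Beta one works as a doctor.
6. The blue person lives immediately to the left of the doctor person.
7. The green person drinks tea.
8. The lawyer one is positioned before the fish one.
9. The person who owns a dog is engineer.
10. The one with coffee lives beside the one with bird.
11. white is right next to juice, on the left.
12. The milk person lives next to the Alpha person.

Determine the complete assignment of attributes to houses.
Solution:

House | Profession | Drink | Pet | Team | Color
-----------------------------------------------
  1   | lawyer | milk | cat | Gamma | white
  2   | engineer | juice | dog | Alpha | blue
  3   | doctor | coffee | fish | Beta | red
  4   | teacher | tea | bird | Delta | green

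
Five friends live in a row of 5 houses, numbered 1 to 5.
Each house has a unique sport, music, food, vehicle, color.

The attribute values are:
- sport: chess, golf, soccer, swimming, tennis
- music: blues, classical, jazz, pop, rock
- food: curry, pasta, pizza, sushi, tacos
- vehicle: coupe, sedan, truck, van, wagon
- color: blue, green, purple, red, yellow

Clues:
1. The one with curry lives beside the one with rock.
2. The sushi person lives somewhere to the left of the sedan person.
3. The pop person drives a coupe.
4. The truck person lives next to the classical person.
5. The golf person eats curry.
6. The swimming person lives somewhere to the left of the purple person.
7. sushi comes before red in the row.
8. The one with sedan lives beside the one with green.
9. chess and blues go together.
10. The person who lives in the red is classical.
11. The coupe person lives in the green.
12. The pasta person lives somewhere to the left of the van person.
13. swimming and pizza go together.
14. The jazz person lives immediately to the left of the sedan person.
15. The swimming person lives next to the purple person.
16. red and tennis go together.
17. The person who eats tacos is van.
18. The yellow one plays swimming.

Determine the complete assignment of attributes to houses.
Solution:

House | Sport | Music | Food | Vehicle | Color
----------------------------------------------
  1   | soccer | jazz | sushi | truck | blue
  2   | tennis | classical | pasta | sedan | red
  3   | golf | pop | curry | coupe | green
  4   | swimming | rock | pizza | wagon | yellow
  5   | chess | blues | tacos | van | purple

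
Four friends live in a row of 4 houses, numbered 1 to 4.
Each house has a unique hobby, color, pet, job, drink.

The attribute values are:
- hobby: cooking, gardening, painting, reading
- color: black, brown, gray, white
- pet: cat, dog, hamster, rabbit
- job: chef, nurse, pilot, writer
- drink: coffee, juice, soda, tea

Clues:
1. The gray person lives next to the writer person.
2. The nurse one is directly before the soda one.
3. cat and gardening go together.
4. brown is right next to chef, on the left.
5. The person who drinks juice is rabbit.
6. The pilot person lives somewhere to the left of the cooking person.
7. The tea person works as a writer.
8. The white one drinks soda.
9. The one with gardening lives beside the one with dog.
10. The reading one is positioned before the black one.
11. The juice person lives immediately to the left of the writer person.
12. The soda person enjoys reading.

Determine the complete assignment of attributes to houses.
Solution:

House | Hobby | Color | Pet | Job | Drink
-----------------------------------------
  1   | gardening | brown | cat | nurse | coffee
  2   | reading | white | dog | chef | soda
  3   | painting | gray | rabbit | pilot | juice
  4   | cooking | black | hamster | writer | tea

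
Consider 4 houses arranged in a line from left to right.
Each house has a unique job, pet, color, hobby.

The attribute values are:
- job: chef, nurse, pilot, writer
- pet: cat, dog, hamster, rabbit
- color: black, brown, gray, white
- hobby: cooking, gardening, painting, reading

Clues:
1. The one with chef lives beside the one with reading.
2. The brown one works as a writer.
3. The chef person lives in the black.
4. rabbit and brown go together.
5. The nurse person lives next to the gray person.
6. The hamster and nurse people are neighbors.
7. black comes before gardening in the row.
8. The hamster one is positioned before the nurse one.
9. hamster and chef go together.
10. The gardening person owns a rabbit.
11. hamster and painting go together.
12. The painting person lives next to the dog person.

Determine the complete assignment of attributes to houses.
Solution:

House | Job | Pet | Color | Hobby
---------------------------------
  1   | chef | hamster | black | painting
  2   | nurse | dog | white | reading
  3   | pilot | cat | gray | cooking
  4   | writer | rabbit | brown | gardening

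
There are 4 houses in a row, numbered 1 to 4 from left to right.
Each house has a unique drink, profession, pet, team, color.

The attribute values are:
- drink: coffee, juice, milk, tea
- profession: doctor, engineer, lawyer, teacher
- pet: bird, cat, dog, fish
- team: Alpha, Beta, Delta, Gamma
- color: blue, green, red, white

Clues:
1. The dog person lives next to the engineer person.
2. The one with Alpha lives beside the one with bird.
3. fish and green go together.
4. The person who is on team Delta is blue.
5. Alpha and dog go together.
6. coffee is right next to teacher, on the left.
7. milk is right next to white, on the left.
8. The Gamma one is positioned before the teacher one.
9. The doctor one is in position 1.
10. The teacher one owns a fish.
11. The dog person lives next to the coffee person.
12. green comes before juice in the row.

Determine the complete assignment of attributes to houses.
Solution:

House | Drink | Profession | Pet | Team | Color
-----------------------------------------------
  1   | milk | doctor | dog | Alpha | red
  2   | coffee | engineer | bird | Gamma | white
  3   | tea | teacher | fish | Beta | green
  4   | juice | lawyer | cat | Delta | blue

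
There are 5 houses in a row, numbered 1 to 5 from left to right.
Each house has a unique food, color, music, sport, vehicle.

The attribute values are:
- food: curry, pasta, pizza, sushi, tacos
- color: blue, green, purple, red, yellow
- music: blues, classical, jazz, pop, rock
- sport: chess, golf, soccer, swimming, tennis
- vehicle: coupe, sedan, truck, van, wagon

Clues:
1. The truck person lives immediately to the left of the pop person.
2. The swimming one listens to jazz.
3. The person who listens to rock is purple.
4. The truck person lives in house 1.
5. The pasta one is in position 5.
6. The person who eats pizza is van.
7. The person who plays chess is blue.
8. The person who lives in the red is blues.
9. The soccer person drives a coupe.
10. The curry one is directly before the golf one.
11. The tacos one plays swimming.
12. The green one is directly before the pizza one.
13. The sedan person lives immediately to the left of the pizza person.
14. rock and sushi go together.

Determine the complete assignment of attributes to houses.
Solution:

House | Food | Color | Music | Sport | Vehicle
----------------------------------------------
  1   | tacos | yellow | jazz | swimming | truck
  2   | curry | green | pop | tennis | sedan
  3   | pizza | red | blues | golf | van
  4   | sushi | purple | rock | soccer | coupe
  5   | pasta | blue | classical | chess | wagon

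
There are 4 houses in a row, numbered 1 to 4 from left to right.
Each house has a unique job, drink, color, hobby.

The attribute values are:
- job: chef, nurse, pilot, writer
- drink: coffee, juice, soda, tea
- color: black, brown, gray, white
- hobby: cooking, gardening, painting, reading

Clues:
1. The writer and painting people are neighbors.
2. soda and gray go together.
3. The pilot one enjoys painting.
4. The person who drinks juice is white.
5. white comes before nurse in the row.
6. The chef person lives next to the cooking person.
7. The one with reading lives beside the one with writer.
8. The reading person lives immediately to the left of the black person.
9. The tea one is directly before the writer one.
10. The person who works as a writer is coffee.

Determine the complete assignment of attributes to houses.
Solution:

House | Job | Drink | Color | Hobby
-----------------------------------
  1   | chef | tea | brown | reading
  2   | writer | coffee | black | cooking
  3   | pilot | juice | white | painting
  4   | nurse | soda | gray | gardening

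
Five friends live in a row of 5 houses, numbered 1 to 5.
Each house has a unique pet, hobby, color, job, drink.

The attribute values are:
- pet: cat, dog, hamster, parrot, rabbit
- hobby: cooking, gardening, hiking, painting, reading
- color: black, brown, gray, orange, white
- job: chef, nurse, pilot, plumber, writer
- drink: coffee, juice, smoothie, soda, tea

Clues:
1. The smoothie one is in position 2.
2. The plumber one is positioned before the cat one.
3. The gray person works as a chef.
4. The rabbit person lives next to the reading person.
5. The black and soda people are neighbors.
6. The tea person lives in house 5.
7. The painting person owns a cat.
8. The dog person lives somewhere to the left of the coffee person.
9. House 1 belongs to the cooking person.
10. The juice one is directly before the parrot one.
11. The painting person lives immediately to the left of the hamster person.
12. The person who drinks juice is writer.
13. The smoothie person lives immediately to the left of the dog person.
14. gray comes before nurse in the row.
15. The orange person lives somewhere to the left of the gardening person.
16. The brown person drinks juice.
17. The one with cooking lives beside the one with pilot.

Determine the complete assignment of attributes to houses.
Solution:

House | Pet | Hobby | Color | Job | Drink
-----------------------------------------
  1   | rabbit | cooking | brown | writer | juice
  2   | parrot | reading | black | pilot | smoothie
  3   | dog | hiking | orange | plumber | soda
  4   | cat | painting | gray | chef | coffee
  5   | hamster | gardening | white | nurse | tea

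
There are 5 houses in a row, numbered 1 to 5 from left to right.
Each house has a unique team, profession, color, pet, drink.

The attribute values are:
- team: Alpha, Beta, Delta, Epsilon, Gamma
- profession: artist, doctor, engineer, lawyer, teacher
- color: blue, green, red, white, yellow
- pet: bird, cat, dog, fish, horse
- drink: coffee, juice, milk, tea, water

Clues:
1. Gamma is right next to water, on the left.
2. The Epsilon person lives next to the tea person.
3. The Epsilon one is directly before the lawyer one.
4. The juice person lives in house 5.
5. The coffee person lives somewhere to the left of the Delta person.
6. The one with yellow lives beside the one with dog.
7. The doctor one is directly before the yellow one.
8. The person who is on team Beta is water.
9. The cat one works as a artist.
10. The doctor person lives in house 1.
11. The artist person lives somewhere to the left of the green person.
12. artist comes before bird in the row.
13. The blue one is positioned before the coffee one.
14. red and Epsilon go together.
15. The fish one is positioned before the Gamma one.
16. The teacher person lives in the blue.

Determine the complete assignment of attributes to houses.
Solution:

House | Team | Profession | Color | Pet | Drink
-----------------------------------------------
  1   | Epsilon | doctor | red | fish | milk
  2   | Gamma | lawyer | yellow | horse | tea
  3   | Beta | teacher | blue | dog | water
  4   | Alpha | artist | white | cat | coffee
  5   | Delta | engineer | green | bird | juice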